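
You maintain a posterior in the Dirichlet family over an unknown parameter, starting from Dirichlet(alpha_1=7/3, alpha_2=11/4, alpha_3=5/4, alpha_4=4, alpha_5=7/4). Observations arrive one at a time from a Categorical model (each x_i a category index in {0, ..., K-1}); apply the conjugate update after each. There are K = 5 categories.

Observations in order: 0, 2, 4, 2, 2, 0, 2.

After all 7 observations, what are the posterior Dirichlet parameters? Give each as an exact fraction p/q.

alpha_1=13/3, alpha_2=11/4, alpha_3=21/4, alpha_4=4, alpha_5=11/4

obs 1: x=0 → posterior Dirichlet(10/3, 11/4, 5/4, 4, 7/4)
obs 2: x=2 → posterior Dirichlet(10/3, 11/4, 9/4, 4, 7/4)
obs 3: x=4 → posterior Dirichlet(10/3, 11/4, 9/4, 4, 11/4)
obs 4: x=2 → posterior Dirichlet(10/3, 11/4, 13/4, 4, 11/4)
obs 5: x=2 → posterior Dirichlet(10/3, 11/4, 17/4, 4, 11/4)
obs 6: x=0 → posterior Dirichlet(13/3, 11/4, 17/4, 4, 11/4)
obs 7: x=2 → posterior Dirichlet(13/3, 11/4, 21/4, 4, 11/4)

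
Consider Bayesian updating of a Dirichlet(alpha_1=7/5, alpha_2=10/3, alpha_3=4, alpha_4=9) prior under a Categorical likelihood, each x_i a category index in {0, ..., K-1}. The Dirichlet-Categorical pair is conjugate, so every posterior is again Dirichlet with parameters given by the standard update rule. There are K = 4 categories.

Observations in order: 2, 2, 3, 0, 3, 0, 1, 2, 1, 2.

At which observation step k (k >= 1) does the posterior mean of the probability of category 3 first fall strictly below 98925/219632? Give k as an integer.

k = 7

obs 1: x=2 → posterior Dirichlet(7/5, 10/3, 5, 9)
obs 2: x=2 → posterior Dirichlet(7/5, 10/3, 6, 9)
obs 3: x=3 → posterior Dirichlet(7/5, 10/3, 6, 10)
obs 4: x=0 → posterior Dirichlet(12/5, 10/3, 6, 10)
obs 5: x=3 → posterior Dirichlet(12/5, 10/3, 6, 11)
obs 6: x=0 → posterior Dirichlet(17/5, 10/3, 6, 11)
obs 7: x=1 → posterior Dirichlet(17/5, 13/3, 6, 11)
obs 8: x=2 → posterior Dirichlet(17/5, 13/3, 7, 11)
obs 9: x=1 → posterior Dirichlet(17/5, 16/3, 7, 11)
obs 10: x=2 → posterior Dirichlet(17/5, 16/3, 8, 11)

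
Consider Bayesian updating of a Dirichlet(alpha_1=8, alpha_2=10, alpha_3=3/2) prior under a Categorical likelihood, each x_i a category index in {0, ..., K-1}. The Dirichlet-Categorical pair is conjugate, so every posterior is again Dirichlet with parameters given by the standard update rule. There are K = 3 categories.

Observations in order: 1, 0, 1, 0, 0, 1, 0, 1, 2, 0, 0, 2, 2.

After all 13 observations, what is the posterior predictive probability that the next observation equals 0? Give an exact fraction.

obs 1: x=1 → posterior Dirichlet(8, 11, 3/2)
obs 2: x=0 → posterior Dirichlet(9, 11, 3/2)
obs 3: x=1 → posterior Dirichlet(9, 12, 3/2)
obs 4: x=0 → posterior Dirichlet(10, 12, 3/2)
obs 5: x=0 → posterior Dirichlet(11, 12, 3/2)
obs 6: x=1 → posterior Dirichlet(11, 13, 3/2)
obs 7: x=0 → posterior Dirichlet(12, 13, 3/2)
obs 8: x=1 → posterior Dirichlet(12, 14, 3/2)
obs 9: x=2 → posterior Dirichlet(12, 14, 5/2)
obs 10: x=0 → posterior Dirichlet(13, 14, 5/2)
obs 11: x=0 → posterior Dirichlet(14, 14, 5/2)
obs 12: x=2 → posterior Dirichlet(14, 14, 7/2)
obs 13: x=2 → posterior Dirichlet(14, 14, 9/2)

28/65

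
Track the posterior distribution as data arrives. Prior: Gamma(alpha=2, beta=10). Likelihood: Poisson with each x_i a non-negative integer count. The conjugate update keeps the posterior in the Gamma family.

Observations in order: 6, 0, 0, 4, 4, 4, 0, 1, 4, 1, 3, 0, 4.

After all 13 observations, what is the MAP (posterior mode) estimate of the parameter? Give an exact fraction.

obs 1: x=6 → posterior Gamma(8, 11)
obs 2: x=0 → posterior Gamma(8, 12)
obs 3: x=0 → posterior Gamma(8, 13)
obs 4: x=4 → posterior Gamma(12, 14)
obs 5: x=4 → posterior Gamma(16, 15)
obs 6: x=4 → posterior Gamma(20, 16)
obs 7: x=0 → posterior Gamma(20, 17)
obs 8: x=1 → posterior Gamma(21, 18)
obs 9: x=4 → posterior Gamma(25, 19)
obs 10: x=1 → posterior Gamma(26, 20)
obs 11: x=3 → posterior Gamma(29, 21)
obs 12: x=0 → posterior Gamma(29, 22)
obs 13: x=4 → posterior Gamma(33, 23)

32/23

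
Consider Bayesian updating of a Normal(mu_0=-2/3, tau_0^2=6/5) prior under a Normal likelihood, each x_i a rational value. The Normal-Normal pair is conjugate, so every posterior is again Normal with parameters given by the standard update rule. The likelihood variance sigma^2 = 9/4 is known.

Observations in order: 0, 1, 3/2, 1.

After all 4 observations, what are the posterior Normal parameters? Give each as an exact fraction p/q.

obs 1: x=0 → posterior Normal(-10/23, 18/23)
obs 2: x=1 → posterior Normal(-2/31, 18/31)
obs 3: x=3/2 → posterior Normal(10/39, 6/13)
obs 4: x=1 → posterior Normal(18/47, 18/47)

mu_0=18/47, tau_0^2=18/47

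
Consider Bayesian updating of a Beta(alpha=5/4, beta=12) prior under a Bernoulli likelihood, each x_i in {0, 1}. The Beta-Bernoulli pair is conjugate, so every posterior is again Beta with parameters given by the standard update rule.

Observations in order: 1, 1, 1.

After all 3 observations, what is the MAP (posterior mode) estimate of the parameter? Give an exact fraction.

13/57

obs 1: x=1 → posterior Beta(9/4, 12)
obs 2: x=1 → posterior Beta(13/4, 12)
obs 3: x=1 → posterior Beta(17/4, 12)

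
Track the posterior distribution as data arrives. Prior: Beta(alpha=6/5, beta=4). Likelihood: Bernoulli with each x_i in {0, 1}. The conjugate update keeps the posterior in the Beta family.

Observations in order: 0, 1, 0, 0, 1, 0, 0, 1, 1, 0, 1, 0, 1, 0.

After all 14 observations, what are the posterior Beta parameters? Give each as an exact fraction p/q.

obs 1: x=0 → posterior Beta(6/5, 5)
obs 2: x=1 → posterior Beta(11/5, 5)
obs 3: x=0 → posterior Beta(11/5, 6)
obs 4: x=0 → posterior Beta(11/5, 7)
obs 5: x=1 → posterior Beta(16/5, 7)
obs 6: x=0 → posterior Beta(16/5, 8)
obs 7: x=0 → posterior Beta(16/5, 9)
obs 8: x=1 → posterior Beta(21/5, 9)
obs 9: x=1 → posterior Beta(26/5, 9)
obs 10: x=0 → posterior Beta(26/5, 10)
obs 11: x=1 → posterior Beta(31/5, 10)
obs 12: x=0 → posterior Beta(31/5, 11)
obs 13: x=1 → posterior Beta(36/5, 11)
obs 14: x=0 → posterior Beta(36/5, 12)

alpha=36/5, beta=12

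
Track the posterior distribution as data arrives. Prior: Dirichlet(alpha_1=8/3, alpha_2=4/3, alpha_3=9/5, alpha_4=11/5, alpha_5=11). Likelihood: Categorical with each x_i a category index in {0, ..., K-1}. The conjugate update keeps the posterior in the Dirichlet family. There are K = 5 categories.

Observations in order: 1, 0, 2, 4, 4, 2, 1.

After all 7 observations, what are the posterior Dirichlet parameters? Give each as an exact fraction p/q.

alpha_1=11/3, alpha_2=10/3, alpha_3=19/5, alpha_4=11/5, alpha_5=13

obs 1: x=1 → posterior Dirichlet(8/3, 7/3, 9/5, 11/5, 11)
obs 2: x=0 → posterior Dirichlet(11/3, 7/3, 9/5, 11/5, 11)
obs 3: x=2 → posterior Dirichlet(11/3, 7/3, 14/5, 11/5, 11)
obs 4: x=4 → posterior Dirichlet(11/3, 7/3, 14/5, 11/5, 12)
obs 5: x=4 → posterior Dirichlet(11/3, 7/3, 14/5, 11/5, 13)
obs 6: x=2 → posterior Dirichlet(11/3, 7/3, 19/5, 11/5, 13)
obs 7: x=1 → posterior Dirichlet(11/3, 10/3, 19/5, 11/5, 13)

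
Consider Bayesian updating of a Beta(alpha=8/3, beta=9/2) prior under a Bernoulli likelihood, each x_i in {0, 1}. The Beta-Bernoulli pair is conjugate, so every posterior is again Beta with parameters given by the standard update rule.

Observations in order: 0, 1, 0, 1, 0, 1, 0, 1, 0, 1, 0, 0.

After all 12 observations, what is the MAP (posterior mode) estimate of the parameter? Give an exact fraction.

obs 1: x=0 → posterior Beta(8/3, 11/2)
obs 2: x=1 → posterior Beta(11/3, 11/2)
obs 3: x=0 → posterior Beta(11/3, 13/2)
obs 4: x=1 → posterior Beta(14/3, 13/2)
obs 5: x=0 → posterior Beta(14/3, 15/2)
obs 6: x=1 → posterior Beta(17/3, 15/2)
obs 7: x=0 → posterior Beta(17/3, 17/2)
obs 8: x=1 → posterior Beta(20/3, 17/2)
obs 9: x=0 → posterior Beta(20/3, 19/2)
obs 10: x=1 → posterior Beta(23/3, 19/2)
obs 11: x=0 → posterior Beta(23/3, 21/2)
obs 12: x=0 → posterior Beta(23/3, 23/2)

40/103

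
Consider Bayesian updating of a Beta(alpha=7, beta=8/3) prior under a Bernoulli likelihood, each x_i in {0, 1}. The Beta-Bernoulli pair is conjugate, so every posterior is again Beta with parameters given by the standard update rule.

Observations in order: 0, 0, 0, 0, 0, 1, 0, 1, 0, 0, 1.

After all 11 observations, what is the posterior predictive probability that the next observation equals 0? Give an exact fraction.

16/31

obs 1: x=0 → posterior Beta(7, 11/3)
obs 2: x=0 → posterior Beta(7, 14/3)
obs 3: x=0 → posterior Beta(7, 17/3)
obs 4: x=0 → posterior Beta(7, 20/3)
obs 5: x=0 → posterior Beta(7, 23/3)
obs 6: x=1 → posterior Beta(8, 23/3)
obs 7: x=0 → posterior Beta(8, 26/3)
obs 8: x=1 → posterior Beta(9, 26/3)
obs 9: x=0 → posterior Beta(9, 29/3)
obs 10: x=0 → posterior Beta(9, 32/3)
obs 11: x=1 → posterior Beta(10, 32/3)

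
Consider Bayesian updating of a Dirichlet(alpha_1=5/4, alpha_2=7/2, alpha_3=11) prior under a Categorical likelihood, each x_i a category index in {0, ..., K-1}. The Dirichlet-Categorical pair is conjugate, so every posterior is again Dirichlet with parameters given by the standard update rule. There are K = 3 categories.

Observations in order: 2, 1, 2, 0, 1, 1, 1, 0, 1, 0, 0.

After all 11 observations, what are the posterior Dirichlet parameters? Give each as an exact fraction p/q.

alpha_1=21/4, alpha_2=17/2, alpha_3=13

obs 1: x=2 → posterior Dirichlet(5/4, 7/2, 12)
obs 2: x=1 → posterior Dirichlet(5/4, 9/2, 12)
obs 3: x=2 → posterior Dirichlet(5/4, 9/2, 13)
obs 4: x=0 → posterior Dirichlet(9/4, 9/2, 13)
obs 5: x=1 → posterior Dirichlet(9/4, 11/2, 13)
obs 6: x=1 → posterior Dirichlet(9/4, 13/2, 13)
obs 7: x=1 → posterior Dirichlet(9/4, 15/2, 13)
obs 8: x=0 → posterior Dirichlet(13/4, 15/2, 13)
obs 9: x=1 → posterior Dirichlet(13/4, 17/2, 13)
obs 10: x=0 → posterior Dirichlet(17/4, 17/2, 13)
obs 11: x=0 → posterior Dirichlet(21/4, 17/2, 13)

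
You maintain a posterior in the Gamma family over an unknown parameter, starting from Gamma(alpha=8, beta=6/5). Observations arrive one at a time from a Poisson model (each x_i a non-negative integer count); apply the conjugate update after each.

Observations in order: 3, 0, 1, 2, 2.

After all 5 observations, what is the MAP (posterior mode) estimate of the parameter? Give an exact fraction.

obs 1: x=3 → posterior Gamma(11, 11/5)
obs 2: x=0 → posterior Gamma(11, 16/5)
obs 3: x=1 → posterior Gamma(12, 21/5)
obs 4: x=2 → posterior Gamma(14, 26/5)
obs 5: x=2 → posterior Gamma(16, 31/5)

75/31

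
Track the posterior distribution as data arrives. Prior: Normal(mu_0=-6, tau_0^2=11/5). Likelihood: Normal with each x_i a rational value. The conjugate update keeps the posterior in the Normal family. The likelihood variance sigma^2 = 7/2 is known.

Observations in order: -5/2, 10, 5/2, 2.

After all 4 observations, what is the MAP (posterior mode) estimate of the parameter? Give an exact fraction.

18/41

obs 1: x=-5/2 → posterior Normal(-265/57, 77/57)
obs 2: x=10 → posterior Normal(-45/79, 77/79)
obs 3: x=5/2 → posterior Normal(10/101, 77/101)
obs 4: x=2 → posterior Normal(18/41, 77/123)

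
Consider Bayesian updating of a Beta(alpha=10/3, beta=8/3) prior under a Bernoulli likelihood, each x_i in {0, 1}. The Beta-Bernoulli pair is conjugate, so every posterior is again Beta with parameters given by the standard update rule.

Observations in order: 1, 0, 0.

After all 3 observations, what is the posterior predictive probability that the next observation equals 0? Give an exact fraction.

obs 1: x=1 → posterior Beta(13/3, 8/3)
obs 2: x=0 → posterior Beta(13/3, 11/3)
obs 3: x=0 → posterior Beta(13/3, 14/3)

14/27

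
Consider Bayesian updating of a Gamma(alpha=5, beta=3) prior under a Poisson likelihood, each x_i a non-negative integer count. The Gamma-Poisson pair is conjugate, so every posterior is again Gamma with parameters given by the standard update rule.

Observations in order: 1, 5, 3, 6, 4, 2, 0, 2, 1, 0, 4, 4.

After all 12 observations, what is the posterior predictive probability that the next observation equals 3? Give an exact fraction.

obs 1: x=1 → posterior Gamma(6, 4)
obs 2: x=5 → posterior Gamma(11, 5)
obs 3: x=3 → posterior Gamma(14, 6)
obs 4: x=6 → posterior Gamma(20, 7)
obs 5: x=4 → posterior Gamma(24, 8)
obs 6: x=2 → posterior Gamma(26, 9)
obs 7: x=0 → posterior Gamma(26, 10)
obs 8: x=2 → posterior Gamma(28, 11)
obs 9: x=1 → posterior Gamma(29, 12)
obs 10: x=0 → posterior Gamma(29, 13)
obs 11: x=4 → posterior Gamma(33, 14)
obs 12: x=4 → posterior Gamma(37, 15)

299416178017987469535510172136127948760986328125/1461501637330902918203684832716283019655932542976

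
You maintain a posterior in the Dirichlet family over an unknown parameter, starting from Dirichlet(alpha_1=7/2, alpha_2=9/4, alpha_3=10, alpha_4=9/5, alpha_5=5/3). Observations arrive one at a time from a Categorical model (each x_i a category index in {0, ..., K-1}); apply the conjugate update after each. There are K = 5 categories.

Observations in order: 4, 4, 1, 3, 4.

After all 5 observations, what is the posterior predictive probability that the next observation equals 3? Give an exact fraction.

obs 1: x=4 → posterior Dirichlet(7/2, 9/4, 10, 9/5, 8/3)
obs 2: x=4 → posterior Dirichlet(7/2, 9/4, 10, 9/5, 11/3)
obs 3: x=1 → posterior Dirichlet(7/2, 13/4, 10, 9/5, 11/3)
obs 4: x=3 → posterior Dirichlet(7/2, 13/4, 10, 14/5, 11/3)
obs 5: x=4 → posterior Dirichlet(7/2, 13/4, 10, 14/5, 14/3)

168/1453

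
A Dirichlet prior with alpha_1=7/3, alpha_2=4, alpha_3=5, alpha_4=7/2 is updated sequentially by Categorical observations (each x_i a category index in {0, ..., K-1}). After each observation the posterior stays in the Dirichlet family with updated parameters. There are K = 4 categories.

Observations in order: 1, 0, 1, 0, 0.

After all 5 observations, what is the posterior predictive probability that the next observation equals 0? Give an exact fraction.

32/119

obs 1: x=1 → posterior Dirichlet(7/3, 5, 5, 7/2)
obs 2: x=0 → posterior Dirichlet(10/3, 5, 5, 7/2)
obs 3: x=1 → posterior Dirichlet(10/3, 6, 5, 7/2)
obs 4: x=0 → posterior Dirichlet(13/3, 6, 5, 7/2)
obs 5: x=0 → posterior Dirichlet(16/3, 6, 5, 7/2)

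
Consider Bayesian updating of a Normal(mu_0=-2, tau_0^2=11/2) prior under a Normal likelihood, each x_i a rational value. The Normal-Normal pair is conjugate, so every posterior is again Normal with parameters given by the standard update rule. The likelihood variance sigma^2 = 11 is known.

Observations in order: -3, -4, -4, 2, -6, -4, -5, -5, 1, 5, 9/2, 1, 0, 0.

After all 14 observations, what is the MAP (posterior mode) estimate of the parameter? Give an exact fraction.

obs 1: x=-3 → posterior Normal(-7/3, 11/3)
obs 2: x=-4 → posterior Normal(-11/4, 11/4)
obs 3: x=-4 → posterior Normal(-3, 11/5)
obs 4: x=2 → posterior Normal(-13/6, 11/6)
obs 5: x=-6 → posterior Normal(-19/7, 11/7)
obs 6: x=-4 → posterior Normal(-23/8, 11/8)
obs 7: x=-5 → posterior Normal(-28/9, 11/9)
obs 8: x=-5 → posterior Normal(-33/10, 11/10)
obs 9: x=1 → posterior Normal(-32/11, 1)
obs 10: x=5 → posterior Normal(-9/4, 11/12)
obs 11: x=9/2 → posterior Normal(-45/26, 11/13)
obs 12: x=1 → posterior Normal(-43/28, 11/14)
obs 13: x=0 → posterior Normal(-43/30, 11/15)
obs 14: x=0 → posterior Normal(-43/32, 11/16)

-43/32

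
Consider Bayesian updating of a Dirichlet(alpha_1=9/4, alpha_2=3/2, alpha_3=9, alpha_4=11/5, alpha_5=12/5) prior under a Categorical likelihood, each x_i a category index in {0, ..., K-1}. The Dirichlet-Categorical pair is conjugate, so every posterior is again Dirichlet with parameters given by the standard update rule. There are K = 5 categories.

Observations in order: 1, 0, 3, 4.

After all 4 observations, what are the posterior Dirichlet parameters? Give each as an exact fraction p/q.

obs 1: x=1 → posterior Dirichlet(9/4, 5/2, 9, 11/5, 12/5)
obs 2: x=0 → posterior Dirichlet(13/4, 5/2, 9, 11/5, 12/5)
obs 3: x=3 → posterior Dirichlet(13/4, 5/2, 9, 16/5, 12/5)
obs 4: x=4 → posterior Dirichlet(13/4, 5/2, 9, 16/5, 17/5)

alpha_1=13/4, alpha_2=5/2, alpha_3=9, alpha_4=16/5, alpha_5=17/5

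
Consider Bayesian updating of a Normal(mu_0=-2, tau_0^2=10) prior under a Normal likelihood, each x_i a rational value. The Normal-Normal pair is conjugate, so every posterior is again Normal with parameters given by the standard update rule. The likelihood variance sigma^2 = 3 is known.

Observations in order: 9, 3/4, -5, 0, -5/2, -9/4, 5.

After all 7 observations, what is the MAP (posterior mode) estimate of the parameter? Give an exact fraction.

obs 1: x=9 → posterior Normal(84/13, 30/13)
obs 2: x=3/4 → posterior Normal(183/46, 30/23)
obs 3: x=-5 → posterior Normal(83/66, 10/11)
obs 4: x=0 → posterior Normal(83/86, 30/43)
obs 5: x=-5/2 → posterior Normal(33/106, 30/53)
obs 6: x=-9/4 → posterior Normal(-2/21, 10/21)
obs 7: x=5 → posterior Normal(44/73, 30/73)

44/73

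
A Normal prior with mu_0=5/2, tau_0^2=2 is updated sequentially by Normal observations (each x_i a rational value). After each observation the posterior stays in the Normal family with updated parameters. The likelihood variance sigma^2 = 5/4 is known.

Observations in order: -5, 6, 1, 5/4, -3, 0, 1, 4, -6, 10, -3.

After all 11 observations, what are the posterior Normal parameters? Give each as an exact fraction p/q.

obs 1: x=-5 → posterior Normal(-55/26, 10/13)
obs 2: x=6 → posterior Normal(41/42, 10/21)
obs 3: x=1 → posterior Normal(57/58, 10/29)
obs 4: x=5/4 → posterior Normal(77/74, 10/37)
obs 5: x=-3 → posterior Normal(29/90, 2/9)
obs 6: x=0 → posterior Normal(29/106, 10/53)
obs 7: x=1 → posterior Normal(45/122, 10/61)
obs 8: x=4 → posterior Normal(109/138, 10/69)
obs 9: x=-6 → posterior Normal(13/154, 10/77)
obs 10: x=10 → posterior Normal(173/170, 2/17)
obs 11: x=-3 → posterior Normal(125/186, 10/93)

mu_0=125/186, tau_0^2=10/93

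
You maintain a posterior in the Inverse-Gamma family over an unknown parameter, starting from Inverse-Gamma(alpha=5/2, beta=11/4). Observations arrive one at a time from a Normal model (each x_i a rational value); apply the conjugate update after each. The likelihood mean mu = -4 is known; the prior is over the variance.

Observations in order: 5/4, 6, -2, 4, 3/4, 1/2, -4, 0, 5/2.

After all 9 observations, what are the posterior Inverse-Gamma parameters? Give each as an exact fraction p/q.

obs 1: x=5/4 → posterior Inverse-Gamma(3, 529/32)
obs 2: x=6 → posterior Inverse-Gamma(7/2, 2129/32)
obs 3: x=-2 → posterior Inverse-Gamma(4, 2193/32)
obs 4: x=4 → posterior Inverse-Gamma(9/2, 3217/32)
obs 5: x=3/4 → posterior Inverse-Gamma(5, 1789/16)
obs 6: x=1/2 → posterior Inverse-Gamma(11/2, 1951/16)
obs 7: x=-4 → posterior Inverse-Gamma(6, 1951/16)
obs 8: x=0 → posterior Inverse-Gamma(13/2, 2079/16)
obs 9: x=5/2 → posterior Inverse-Gamma(7, 2417/16)

alpha=7, beta=2417/16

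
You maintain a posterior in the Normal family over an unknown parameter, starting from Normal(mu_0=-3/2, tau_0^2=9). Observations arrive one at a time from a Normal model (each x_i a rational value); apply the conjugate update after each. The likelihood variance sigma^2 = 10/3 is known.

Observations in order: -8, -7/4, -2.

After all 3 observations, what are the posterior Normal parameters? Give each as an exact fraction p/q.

mu_0=-1329/364, tau_0^2=90/91

obs 1: x=-8 → posterior Normal(-231/37, 90/37)
obs 2: x=-7/4 → posterior Normal(-1113/256, 45/32)
obs 3: x=-2 → posterior Normal(-1329/364, 90/91)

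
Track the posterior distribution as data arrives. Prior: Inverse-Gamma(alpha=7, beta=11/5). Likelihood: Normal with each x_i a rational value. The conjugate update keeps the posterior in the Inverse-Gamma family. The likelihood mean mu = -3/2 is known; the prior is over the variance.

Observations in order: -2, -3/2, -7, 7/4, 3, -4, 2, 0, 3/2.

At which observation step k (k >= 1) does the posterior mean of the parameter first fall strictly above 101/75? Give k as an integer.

obs 1: x=-2 → posterior Inverse-Gamma(15/2, 93/40)
obs 2: x=-3/2 → posterior Inverse-Gamma(8, 93/40)
obs 3: x=-7 → posterior Inverse-Gamma(17/2, 349/20)
obs 4: x=7/4 → posterior Inverse-Gamma(9, 3637/160)
obs 5: x=3 → posterior Inverse-Gamma(19/2, 5257/160)
obs 6: x=-4 → posterior Inverse-Gamma(10, 5757/160)
obs 7: x=2 → posterior Inverse-Gamma(21/2, 6737/160)
obs 8: x=0 → posterior Inverse-Gamma(11, 6917/160)
obs 9: x=3/2 → posterior Inverse-Gamma(23/2, 7637/160)

k = 3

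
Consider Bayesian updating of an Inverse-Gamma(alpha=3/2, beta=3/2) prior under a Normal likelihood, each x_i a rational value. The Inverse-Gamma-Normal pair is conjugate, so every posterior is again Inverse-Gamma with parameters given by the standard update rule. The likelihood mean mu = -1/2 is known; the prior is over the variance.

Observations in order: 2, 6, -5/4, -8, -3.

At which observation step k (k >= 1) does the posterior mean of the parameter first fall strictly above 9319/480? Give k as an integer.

k = 4

obs 1: x=2 → posterior Inverse-Gamma(2, 37/8)
obs 2: x=6 → posterior Inverse-Gamma(5/2, 103/4)
obs 3: x=-5/4 → posterior Inverse-Gamma(3, 833/32)
obs 4: x=-8 → posterior Inverse-Gamma(7/2, 1733/32)
obs 5: x=-3 → posterior Inverse-Gamma(4, 1833/32)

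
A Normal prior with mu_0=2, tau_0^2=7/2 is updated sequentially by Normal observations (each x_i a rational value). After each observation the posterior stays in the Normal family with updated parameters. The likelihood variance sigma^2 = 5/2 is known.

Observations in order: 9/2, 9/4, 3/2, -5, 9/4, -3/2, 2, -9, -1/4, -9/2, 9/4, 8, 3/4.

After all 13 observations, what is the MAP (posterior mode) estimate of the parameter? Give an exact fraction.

131/384

obs 1: x=9/2 → posterior Normal(83/24, 35/24)
obs 2: x=9/4 → posterior Normal(229/76, 35/38)
obs 3: x=3/2 → posterior Normal(271/104, 35/52)
obs 4: x=-5 → posterior Normal(131/132, 35/66)
obs 5: x=9/4 → posterior Normal(97/80, 7/16)
obs 6: x=-3/2 → posterior Normal(38/47, 35/94)
obs 7: x=2 → posterior Normal(26/27, 35/108)
obs 8: x=-9 → posterior Normal(-11/61, 35/122)
obs 9: x=-1/4 → posterior Normal(-3/16, 35/136)
obs 10: x=-9/2 → posterior Normal(-59/100, 7/30)
obs 11: x=9/4 → posterior Normal(-57/164, 35/164)
obs 12: x=8 → posterior Normal(55/178, 35/178)
obs 13: x=3/4 → posterior Normal(131/384, 35/192)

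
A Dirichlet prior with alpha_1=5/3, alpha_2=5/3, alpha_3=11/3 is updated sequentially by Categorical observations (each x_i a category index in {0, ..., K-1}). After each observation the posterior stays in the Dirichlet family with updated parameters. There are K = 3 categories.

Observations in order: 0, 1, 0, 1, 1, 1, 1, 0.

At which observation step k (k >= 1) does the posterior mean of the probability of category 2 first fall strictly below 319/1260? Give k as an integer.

k = 8

obs 1: x=0 → posterior Dirichlet(8/3, 5/3, 11/3)
obs 2: x=1 → posterior Dirichlet(8/3, 8/3, 11/3)
obs 3: x=0 → posterior Dirichlet(11/3, 8/3, 11/3)
obs 4: x=1 → posterior Dirichlet(11/3, 11/3, 11/3)
obs 5: x=1 → posterior Dirichlet(11/3, 14/3, 11/3)
obs 6: x=1 → posterior Dirichlet(11/3, 17/3, 11/3)
obs 7: x=1 → posterior Dirichlet(11/3, 20/3, 11/3)
obs 8: x=0 → posterior Dirichlet(14/3, 20/3, 11/3)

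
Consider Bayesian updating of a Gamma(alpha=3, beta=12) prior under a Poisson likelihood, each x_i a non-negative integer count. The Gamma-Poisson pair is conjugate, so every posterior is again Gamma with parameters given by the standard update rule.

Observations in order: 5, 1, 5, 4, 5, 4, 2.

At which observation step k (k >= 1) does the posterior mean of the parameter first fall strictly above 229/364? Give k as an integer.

k = 2

obs 1: x=5 → posterior Gamma(8, 13)
obs 2: x=1 → posterior Gamma(9, 14)
obs 3: x=5 → posterior Gamma(14, 15)
obs 4: x=4 → posterior Gamma(18, 16)
obs 5: x=5 → posterior Gamma(23, 17)
obs 6: x=4 → posterior Gamma(27, 18)
obs 7: x=2 → posterior Gamma(29, 19)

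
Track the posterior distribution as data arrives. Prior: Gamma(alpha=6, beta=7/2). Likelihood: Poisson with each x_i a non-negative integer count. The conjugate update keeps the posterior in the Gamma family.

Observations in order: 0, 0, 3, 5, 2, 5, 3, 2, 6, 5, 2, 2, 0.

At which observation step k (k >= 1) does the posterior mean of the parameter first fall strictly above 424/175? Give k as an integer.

obs 1: x=0 → posterior Gamma(6, 9/2)
obs 2: x=0 → posterior Gamma(6, 11/2)
obs 3: x=3 → posterior Gamma(9, 13/2)
obs 4: x=5 → posterior Gamma(14, 15/2)
obs 5: x=2 → posterior Gamma(16, 17/2)
obs 6: x=5 → posterior Gamma(21, 19/2)
obs 7: x=3 → posterior Gamma(24, 21/2)
obs 8: x=2 → posterior Gamma(26, 23/2)
obs 9: x=6 → posterior Gamma(32, 25/2)
obs 10: x=5 → posterior Gamma(37, 27/2)
obs 11: x=2 → posterior Gamma(39, 29/2)
obs 12: x=2 → posterior Gamma(41, 31/2)
obs 13: x=0 → posterior Gamma(41, 33/2)

k = 9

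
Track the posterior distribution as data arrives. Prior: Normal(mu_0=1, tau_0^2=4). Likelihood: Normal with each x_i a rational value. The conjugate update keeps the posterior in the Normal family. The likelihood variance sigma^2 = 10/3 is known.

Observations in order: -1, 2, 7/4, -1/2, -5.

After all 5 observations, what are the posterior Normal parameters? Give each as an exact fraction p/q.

mu_0=-23/70, tau_0^2=4/7

obs 1: x=-1 → posterior Normal(-1/11, 20/11)
obs 2: x=2 → posterior Normal(11/17, 20/17)
obs 3: x=7/4 → posterior Normal(43/46, 20/23)
obs 4: x=-1/2 → posterior Normal(37/58, 20/29)
obs 5: x=-5 → posterior Normal(-23/70, 4/7)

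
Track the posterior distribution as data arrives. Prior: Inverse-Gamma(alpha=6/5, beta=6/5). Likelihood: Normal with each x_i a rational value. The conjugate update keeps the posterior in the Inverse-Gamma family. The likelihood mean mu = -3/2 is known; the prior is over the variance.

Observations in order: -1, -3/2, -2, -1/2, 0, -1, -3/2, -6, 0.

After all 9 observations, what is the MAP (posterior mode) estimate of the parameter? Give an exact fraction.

obs 1: x=-1 → posterior Inverse-Gamma(17/10, 53/40)
obs 2: x=-3/2 → posterior Inverse-Gamma(11/5, 53/40)
obs 3: x=-2 → posterior Inverse-Gamma(27/10, 29/20)
obs 4: x=-1/2 → posterior Inverse-Gamma(16/5, 39/20)
obs 5: x=0 → posterior Inverse-Gamma(37/10, 123/40)
obs 6: x=-1 → posterior Inverse-Gamma(21/5, 16/5)
obs 7: x=-3/2 → posterior Inverse-Gamma(47/10, 16/5)
obs 8: x=-6 → posterior Inverse-Gamma(26/5, 533/40)
obs 9: x=0 → posterior Inverse-Gamma(57/10, 289/20)

289/134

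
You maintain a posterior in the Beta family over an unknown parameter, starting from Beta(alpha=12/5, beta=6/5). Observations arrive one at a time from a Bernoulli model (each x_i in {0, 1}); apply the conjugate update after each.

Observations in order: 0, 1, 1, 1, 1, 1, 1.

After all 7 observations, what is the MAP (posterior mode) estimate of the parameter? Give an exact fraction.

37/43

obs 1: x=0 → posterior Beta(12/5, 11/5)
obs 2: x=1 → posterior Beta(17/5, 11/5)
obs 3: x=1 → posterior Beta(22/5, 11/5)
obs 4: x=1 → posterior Beta(27/5, 11/5)
obs 5: x=1 → posterior Beta(32/5, 11/5)
obs 6: x=1 → posterior Beta(37/5, 11/5)
obs 7: x=1 → posterior Beta(42/5, 11/5)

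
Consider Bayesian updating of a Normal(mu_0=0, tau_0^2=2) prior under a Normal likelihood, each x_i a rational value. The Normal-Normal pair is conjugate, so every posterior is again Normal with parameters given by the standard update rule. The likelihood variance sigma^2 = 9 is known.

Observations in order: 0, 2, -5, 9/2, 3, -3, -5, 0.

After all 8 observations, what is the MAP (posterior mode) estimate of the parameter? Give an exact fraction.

obs 1: x=0 → posterior Normal(0, 18/11)
obs 2: x=2 → posterior Normal(4/13, 18/13)
obs 3: x=-5 → posterior Normal(-2/5, 6/5)
obs 4: x=9/2 → posterior Normal(3/17, 18/17)
obs 5: x=3 → posterior Normal(9/19, 18/19)
obs 6: x=-3 → posterior Normal(1/7, 6/7)
obs 7: x=-5 → posterior Normal(-7/23, 18/23)
obs 8: x=0 → posterior Normal(-7/25, 18/25)

-7/25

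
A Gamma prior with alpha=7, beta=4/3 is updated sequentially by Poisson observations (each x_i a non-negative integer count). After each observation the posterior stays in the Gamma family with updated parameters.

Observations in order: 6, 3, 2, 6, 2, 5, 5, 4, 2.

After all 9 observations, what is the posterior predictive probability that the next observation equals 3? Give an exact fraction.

38771632353632973000809968318330612305283793104188651983546811484917/206296222459431498742978867793405423186174482018606011405752866963456

obs 1: x=6 → posterior Gamma(13, 7/3)
obs 2: x=3 → posterior Gamma(16, 10/3)
obs 3: x=2 → posterior Gamma(18, 13/3)
obs 4: x=6 → posterior Gamma(24, 16/3)
obs 5: x=2 → posterior Gamma(26, 19/3)
obs 6: x=5 → posterior Gamma(31, 22/3)
obs 7: x=5 → posterior Gamma(36, 25/3)
obs 8: x=4 → posterior Gamma(40, 28/3)
obs 9: x=2 → posterior Gamma(42, 31/3)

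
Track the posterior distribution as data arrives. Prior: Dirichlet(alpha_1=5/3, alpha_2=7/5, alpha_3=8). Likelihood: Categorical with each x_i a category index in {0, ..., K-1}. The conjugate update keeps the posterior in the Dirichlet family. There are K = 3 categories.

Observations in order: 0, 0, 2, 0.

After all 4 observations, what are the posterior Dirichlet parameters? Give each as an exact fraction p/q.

alpha_1=14/3, alpha_2=7/5, alpha_3=9

obs 1: x=0 → posterior Dirichlet(8/3, 7/5, 8)
obs 2: x=0 → posterior Dirichlet(11/3, 7/5, 8)
obs 3: x=2 → posterior Dirichlet(11/3, 7/5, 9)
obs 4: x=0 → posterior Dirichlet(14/3, 7/5, 9)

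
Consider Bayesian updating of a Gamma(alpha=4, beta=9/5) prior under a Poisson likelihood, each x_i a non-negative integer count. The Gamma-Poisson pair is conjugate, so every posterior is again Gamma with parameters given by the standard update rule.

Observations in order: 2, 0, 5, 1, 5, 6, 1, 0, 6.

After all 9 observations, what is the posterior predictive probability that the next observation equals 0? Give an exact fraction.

9371579521404048532164093955522343779646773684862976/133524312114275664899926313757566191470823300027804201

obs 1: x=2 → posterior Gamma(6, 14/5)
obs 2: x=0 → posterior Gamma(6, 19/5)
obs 3: x=5 → posterior Gamma(11, 24/5)
obs 4: x=1 → posterior Gamma(12, 29/5)
obs 5: x=5 → posterior Gamma(17, 34/5)
obs 6: x=6 → posterior Gamma(23, 39/5)
obs 7: x=1 → posterior Gamma(24, 44/5)
obs 8: x=0 → posterior Gamma(24, 49/5)
obs 9: x=6 → posterior Gamma(30, 54/5)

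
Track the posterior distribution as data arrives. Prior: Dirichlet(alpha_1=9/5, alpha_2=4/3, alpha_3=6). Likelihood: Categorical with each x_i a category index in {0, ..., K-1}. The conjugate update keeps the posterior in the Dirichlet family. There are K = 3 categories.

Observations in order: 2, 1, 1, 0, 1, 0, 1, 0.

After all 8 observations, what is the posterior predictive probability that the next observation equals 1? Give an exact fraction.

80/257

obs 1: x=2 → posterior Dirichlet(9/5, 4/3, 7)
obs 2: x=1 → posterior Dirichlet(9/5, 7/3, 7)
obs 3: x=1 → posterior Dirichlet(9/5, 10/3, 7)
obs 4: x=0 → posterior Dirichlet(14/5, 10/3, 7)
obs 5: x=1 → posterior Dirichlet(14/5, 13/3, 7)
obs 6: x=0 → posterior Dirichlet(19/5, 13/3, 7)
obs 7: x=1 → posterior Dirichlet(19/5, 16/3, 7)
obs 8: x=0 → posterior Dirichlet(24/5, 16/3, 7)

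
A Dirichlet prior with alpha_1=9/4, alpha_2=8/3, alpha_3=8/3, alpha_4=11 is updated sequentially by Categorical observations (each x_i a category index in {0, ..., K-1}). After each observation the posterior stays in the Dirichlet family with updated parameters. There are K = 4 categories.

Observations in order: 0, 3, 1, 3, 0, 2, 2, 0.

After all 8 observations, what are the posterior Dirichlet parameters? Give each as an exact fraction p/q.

alpha_1=21/4, alpha_2=11/3, alpha_3=14/3, alpha_4=13

obs 1: x=0 → posterior Dirichlet(13/4, 8/3, 8/3, 11)
obs 2: x=3 → posterior Dirichlet(13/4, 8/3, 8/3, 12)
obs 3: x=1 → posterior Dirichlet(13/4, 11/3, 8/3, 12)
obs 4: x=3 → posterior Dirichlet(13/4, 11/3, 8/3, 13)
obs 5: x=0 → posterior Dirichlet(17/4, 11/3, 8/3, 13)
obs 6: x=2 → posterior Dirichlet(17/4, 11/3, 11/3, 13)
obs 7: x=2 → posterior Dirichlet(17/4, 11/3, 14/3, 13)
obs 8: x=0 → posterior Dirichlet(21/4, 11/3, 14/3, 13)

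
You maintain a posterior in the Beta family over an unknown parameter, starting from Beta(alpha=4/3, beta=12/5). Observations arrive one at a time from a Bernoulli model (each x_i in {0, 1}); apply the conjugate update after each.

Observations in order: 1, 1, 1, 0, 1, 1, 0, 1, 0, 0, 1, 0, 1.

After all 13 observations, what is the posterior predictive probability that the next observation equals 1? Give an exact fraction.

obs 1: x=1 → posterior Beta(7/3, 12/5)
obs 2: x=1 → posterior Beta(10/3, 12/5)
obs 3: x=1 → posterior Beta(13/3, 12/5)
obs 4: x=0 → posterior Beta(13/3, 17/5)
obs 5: x=1 → posterior Beta(16/3, 17/5)
obs 6: x=1 → posterior Beta(19/3, 17/5)
obs 7: x=0 → posterior Beta(19/3, 22/5)
obs 8: x=1 → posterior Beta(22/3, 22/5)
obs 9: x=0 → posterior Beta(22/3, 27/5)
obs 10: x=0 → posterior Beta(22/3, 32/5)
obs 11: x=1 → posterior Beta(25/3, 32/5)
obs 12: x=0 → posterior Beta(25/3, 37/5)
obs 13: x=1 → posterior Beta(28/3, 37/5)

140/251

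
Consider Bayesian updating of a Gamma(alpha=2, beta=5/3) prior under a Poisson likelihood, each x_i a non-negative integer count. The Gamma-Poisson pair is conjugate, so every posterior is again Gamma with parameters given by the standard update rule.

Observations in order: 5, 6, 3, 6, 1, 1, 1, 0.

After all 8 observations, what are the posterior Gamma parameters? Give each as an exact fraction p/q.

alpha=25, beta=29/3

obs 1: x=5 → posterior Gamma(7, 8/3)
obs 2: x=6 → posterior Gamma(13, 11/3)
obs 3: x=3 → posterior Gamma(16, 14/3)
obs 4: x=6 → posterior Gamma(22, 17/3)
obs 5: x=1 → posterior Gamma(23, 20/3)
obs 6: x=1 → posterior Gamma(24, 23/3)
obs 7: x=1 → posterior Gamma(25, 26/3)
obs 8: x=0 → posterior Gamma(25, 29/3)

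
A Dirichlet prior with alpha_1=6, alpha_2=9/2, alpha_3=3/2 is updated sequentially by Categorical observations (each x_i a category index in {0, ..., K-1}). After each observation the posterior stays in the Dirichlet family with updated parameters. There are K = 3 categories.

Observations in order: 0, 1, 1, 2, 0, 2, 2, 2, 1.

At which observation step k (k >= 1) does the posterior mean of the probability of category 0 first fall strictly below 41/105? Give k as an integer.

k = 9

obs 1: x=0 → posterior Dirichlet(7, 9/2, 3/2)
obs 2: x=1 → posterior Dirichlet(7, 11/2, 3/2)
obs 3: x=1 → posterior Dirichlet(7, 13/2, 3/2)
obs 4: x=2 → posterior Dirichlet(7, 13/2, 5/2)
obs 5: x=0 → posterior Dirichlet(8, 13/2, 5/2)
obs 6: x=2 → posterior Dirichlet(8, 13/2, 7/2)
obs 7: x=2 → posterior Dirichlet(8, 13/2, 9/2)
obs 8: x=2 → posterior Dirichlet(8, 13/2, 11/2)
obs 9: x=1 → posterior Dirichlet(8, 15/2, 11/2)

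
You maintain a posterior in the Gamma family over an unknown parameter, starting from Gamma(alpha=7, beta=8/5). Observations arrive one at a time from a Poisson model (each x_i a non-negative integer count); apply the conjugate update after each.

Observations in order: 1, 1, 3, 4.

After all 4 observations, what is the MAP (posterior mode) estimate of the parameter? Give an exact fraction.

75/28

obs 1: x=1 → posterior Gamma(8, 13/5)
obs 2: x=1 → posterior Gamma(9, 18/5)
obs 3: x=3 → posterior Gamma(12, 23/5)
obs 4: x=4 → posterior Gamma(16, 28/5)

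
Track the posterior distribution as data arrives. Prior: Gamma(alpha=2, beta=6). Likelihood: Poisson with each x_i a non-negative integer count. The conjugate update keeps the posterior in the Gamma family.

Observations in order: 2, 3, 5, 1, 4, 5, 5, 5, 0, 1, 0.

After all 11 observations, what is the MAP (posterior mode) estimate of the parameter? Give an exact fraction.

32/17

obs 1: x=2 → posterior Gamma(4, 7)
obs 2: x=3 → posterior Gamma(7, 8)
obs 3: x=5 → posterior Gamma(12, 9)
obs 4: x=1 → posterior Gamma(13, 10)
obs 5: x=4 → posterior Gamma(17, 11)
obs 6: x=5 → posterior Gamma(22, 12)
obs 7: x=5 → posterior Gamma(27, 13)
obs 8: x=5 → posterior Gamma(32, 14)
obs 9: x=0 → posterior Gamma(32, 15)
obs 10: x=1 → posterior Gamma(33, 16)
obs 11: x=0 → posterior Gamma(33, 17)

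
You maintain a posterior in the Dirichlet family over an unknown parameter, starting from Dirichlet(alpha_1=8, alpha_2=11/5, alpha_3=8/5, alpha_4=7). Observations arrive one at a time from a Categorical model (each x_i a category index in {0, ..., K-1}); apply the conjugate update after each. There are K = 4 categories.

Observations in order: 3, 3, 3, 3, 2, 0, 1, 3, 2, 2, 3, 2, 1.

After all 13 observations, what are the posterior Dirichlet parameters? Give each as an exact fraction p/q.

obs 1: x=3 → posterior Dirichlet(8, 11/5, 8/5, 8)
obs 2: x=3 → posterior Dirichlet(8, 11/5, 8/5, 9)
obs 3: x=3 → posterior Dirichlet(8, 11/5, 8/5, 10)
obs 4: x=3 → posterior Dirichlet(8, 11/5, 8/5, 11)
obs 5: x=2 → posterior Dirichlet(8, 11/5, 13/5, 11)
obs 6: x=0 → posterior Dirichlet(9, 11/5, 13/5, 11)
obs 7: x=1 → posterior Dirichlet(9, 16/5, 13/5, 11)
obs 8: x=3 → posterior Dirichlet(9, 16/5, 13/5, 12)
obs 9: x=2 → posterior Dirichlet(9, 16/5, 18/5, 12)
obs 10: x=2 → posterior Dirichlet(9, 16/5, 23/5, 12)
obs 11: x=3 → posterior Dirichlet(9, 16/5, 23/5, 13)
obs 12: x=2 → posterior Dirichlet(9, 16/5, 28/5, 13)
obs 13: x=1 → posterior Dirichlet(9, 21/5, 28/5, 13)

alpha_1=9, alpha_2=21/5, alpha_3=28/5, alpha_4=13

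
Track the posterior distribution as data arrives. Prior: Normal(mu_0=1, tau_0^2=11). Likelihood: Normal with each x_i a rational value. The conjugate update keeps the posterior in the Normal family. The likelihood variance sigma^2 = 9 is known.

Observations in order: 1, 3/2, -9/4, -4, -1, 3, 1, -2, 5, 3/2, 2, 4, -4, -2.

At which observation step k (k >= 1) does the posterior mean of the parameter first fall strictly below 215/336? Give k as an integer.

k = 3

obs 1: x=1 → posterior Normal(1, 99/20)
obs 2: x=3/2 → posterior Normal(73/62, 99/31)
obs 3: x=-9/4 → posterior Normal(47/168, 33/14)
obs 4: x=-4 → posterior Normal(-129/212, 99/53)
obs 5: x=-1 → posterior Normal(-173/256, 99/64)
obs 6: x=3 → posterior Normal(-41/300, 33/25)
obs 7: x=1 → posterior Normal(3/344, 99/86)
obs 8: x=-2 → posterior Normal(-85/388, 99/97)
obs 9: x=5 → posterior Normal(5/16, 11/12)
obs 10: x=3/2 → posterior Normal(201/476, 99/119)
obs 11: x=2 → posterior Normal(289/520, 99/130)
obs 12: x=4 → posterior Normal(155/188, 33/47)
obs 13: x=-4 → posterior Normal(289/608, 99/152)
obs 14: x=-2 → posterior Normal(201/652, 99/163)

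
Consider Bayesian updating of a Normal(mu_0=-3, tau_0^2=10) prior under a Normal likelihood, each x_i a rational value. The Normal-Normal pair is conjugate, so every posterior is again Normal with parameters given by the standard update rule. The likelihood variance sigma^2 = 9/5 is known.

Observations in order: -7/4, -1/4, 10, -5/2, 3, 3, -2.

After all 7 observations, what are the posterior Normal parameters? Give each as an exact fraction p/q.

mu_0=448/359, tau_0^2=90/359

obs 1: x=-7/4 → posterior Normal(-229/118, 90/59)
obs 2: x=-1/4 → posterior Normal(-127/109, 90/109)
obs 3: x=10 → posterior Normal(373/159, 30/53)
obs 4: x=-5/2 → posterior Normal(248/209, 90/209)
obs 5: x=3 → posterior Normal(398/259, 90/259)
obs 6: x=3 → posterior Normal(548/309, 30/103)
obs 7: x=-2 → posterior Normal(448/359, 90/359)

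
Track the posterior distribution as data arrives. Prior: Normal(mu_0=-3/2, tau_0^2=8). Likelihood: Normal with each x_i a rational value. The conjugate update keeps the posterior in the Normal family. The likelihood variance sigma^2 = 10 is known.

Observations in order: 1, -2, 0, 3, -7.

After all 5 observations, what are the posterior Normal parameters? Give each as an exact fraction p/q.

obs 1: x=1 → posterior Normal(-7/18, 40/9)
obs 2: x=-2 → posterior Normal(-23/26, 40/13)
obs 3: x=0 → posterior Normal(-23/34, 40/17)
obs 4: x=3 → posterior Normal(1/42, 40/21)
obs 5: x=-7 → posterior Normal(-11/10, 8/5)

mu_0=-11/10, tau_0^2=8/5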